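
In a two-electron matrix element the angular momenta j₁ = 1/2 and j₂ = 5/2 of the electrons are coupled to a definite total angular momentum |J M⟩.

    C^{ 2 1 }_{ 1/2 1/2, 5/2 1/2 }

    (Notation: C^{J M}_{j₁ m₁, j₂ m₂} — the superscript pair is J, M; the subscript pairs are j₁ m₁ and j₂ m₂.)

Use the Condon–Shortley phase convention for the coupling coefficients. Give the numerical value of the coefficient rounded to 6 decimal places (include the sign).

+√(1/3) = +0.577350

√[5·1!0!4!/6! · 1!0!3!2!3!1!] = √(12)
  +(−1)^0/∏(0,1,0,3,0,1)! = 1/6  (running 1/6)
⟨..|..⟩ = √(12)·(1/6) = +0.577350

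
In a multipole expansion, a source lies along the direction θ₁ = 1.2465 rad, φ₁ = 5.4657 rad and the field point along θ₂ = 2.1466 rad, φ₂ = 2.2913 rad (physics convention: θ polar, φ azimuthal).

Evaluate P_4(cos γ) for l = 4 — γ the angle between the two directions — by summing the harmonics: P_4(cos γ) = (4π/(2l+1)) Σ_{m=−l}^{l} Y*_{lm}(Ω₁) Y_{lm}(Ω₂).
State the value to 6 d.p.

0.703424

Expand P_4 via completeness: Σ_{m} conj(Y_{4,m}) at Ω₁ times Y_{4,m} at Ω₂ —
  [-4]  conj(Y_{4,-4})(Ω₁) = -0.35429 + 0.04572j ; Y_{4,-4}(Ω₂) = -0.21168 - 0.05622j ; Δ = 0.07757 + 0.01024j
  [-3]  conj(Y_{4,-3})(Ω₁) = -0.26215 - 0.21598j ; Y_{4,-3}(Ω₂) = -0.33401 + 0.22399j ; Δ = 0.13594 + 0.01342j
  [-2]  conj(Y_{4,-2})(Ω₁) = 0.00558 + 0.08676j ; Y_{4,-2}(Ω₂) = -0.03276 + 0.25096j ; Δ = -0.02196 - 0.00144j
  [-1]  conj(Y_{4,-1})(Ω₁) = -0.22376 + 0.23860j ; Y_{4,-1}(Ω₂) = -0.13180 - 0.15012j ; Δ = 0.06531 + 0.00214j
  [+0]  conj(Y_{4,0})(Ω₁) = 0.03330 + 0.00000j ; Y_{4,0}(Ω₂) = -0.29810 + 0.00000j ; Δ = -0.00993 + 0.00000j
  [+1]  conj(Y_{4,1})(Ω₁) = 0.22376 + 0.23860j ; Y_{4,1}(Ω₂) = 0.13180 - 0.15012j ; Δ = 0.06531 - 0.00214j
  [+2]  conj(Y_{4,2})(Ω₁) = 0.00558 - 0.08676j ; Y_{4,2}(Ω₂) = -0.03276 - 0.25096j ; Δ = -0.02196 + 0.00144j
  [+3]  conj(Y_{4,3})(Ω₁) = 0.26215 - 0.21598j ; Y_{4,3}(Ω₂) = 0.33401 + 0.22399j ; Δ = 0.13594 - 0.01342j
  [+4]  conj(Y_{4,4})(Ω₁) = -0.35429 - 0.04572j ; Y_{4,4}(Ω₂) = -0.21168 + 0.05622j ; Δ = 0.07757 - 0.01024j
Total Σ_m = 0.50379 + 0.00000j. Multiply by 1.396263: 0.70342 + 0.00000j. P_4(cos γ) = 0.703424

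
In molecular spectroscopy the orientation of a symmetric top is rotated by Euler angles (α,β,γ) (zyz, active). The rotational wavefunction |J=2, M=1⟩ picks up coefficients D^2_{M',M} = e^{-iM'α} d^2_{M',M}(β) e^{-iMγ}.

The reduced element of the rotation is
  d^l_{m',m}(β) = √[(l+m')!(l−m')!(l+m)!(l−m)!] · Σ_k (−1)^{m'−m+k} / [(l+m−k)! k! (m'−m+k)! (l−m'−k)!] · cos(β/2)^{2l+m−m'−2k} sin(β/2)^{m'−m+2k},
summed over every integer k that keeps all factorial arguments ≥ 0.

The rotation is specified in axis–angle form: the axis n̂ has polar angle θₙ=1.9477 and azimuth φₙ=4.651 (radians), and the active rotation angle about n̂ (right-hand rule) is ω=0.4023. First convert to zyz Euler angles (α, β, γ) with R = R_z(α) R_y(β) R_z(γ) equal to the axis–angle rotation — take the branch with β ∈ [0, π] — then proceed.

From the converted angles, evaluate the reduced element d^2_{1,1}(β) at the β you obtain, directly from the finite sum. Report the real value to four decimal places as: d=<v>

d=0.8322

Axis–angle → zyz. n̂ = (sinθₙcosφₙ, sinθₙsinφₙ, cosθₙ) = (-0.057044, -0.928057, -0.368043), ω = 0.4023.
R = I cosω + sinω [n̂]ₓ + (1−cosω) n̂n̂ᵀ gives
  R = [+0.920423, +0.148329, -0.361691; -0.139875, +0.988926, +0.049604; +0.365044, +0.004935, +0.930977]
β = atan2(√(R₁₃²+R₂₃²), R₃₃) = 0.373716; α = atan2(R₂₃, R₁₃) mod 2π = 3.005297; γ = atan2(R₃₂, −R₃₁) mod 2π = 3.128075
d^2_{1,1}(β=0.3737) via the finite sum:
c=cos(0.373716/2)=0.982593, s=sin(0.373716/2)=0.185772; N=√[6·1·6·1]=6.000000
The bounds max(0,m−m')=0 and min(l+m,l−m')=1 give 2 terms
  k=0: (−1)^0·6.0000/(6)·0.9826^4·0.1858^0 = +0.932168
  k=1: (−1)^1·6.0000/(2)·0.9826^2·0.1858^2 = -0.099961
d^2_{1,1}(0.3737) = +0.932168 -0.099961 = +0.832207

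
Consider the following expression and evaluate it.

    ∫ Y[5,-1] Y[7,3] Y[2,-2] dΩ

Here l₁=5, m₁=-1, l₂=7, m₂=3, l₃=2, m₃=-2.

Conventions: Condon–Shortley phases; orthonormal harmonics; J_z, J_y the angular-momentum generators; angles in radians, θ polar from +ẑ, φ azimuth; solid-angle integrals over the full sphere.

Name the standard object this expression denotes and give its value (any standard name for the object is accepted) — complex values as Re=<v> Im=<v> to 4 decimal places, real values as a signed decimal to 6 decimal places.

This is a Gaunt coefficient — the integral of a triple product of spherical harmonics over the sphere.
Rules hold: Σm=0, L=14 even, 2≤2≤12.
N = 11·15·5 = 825
Δ = 10!·0!·4!/15! = 1/15015
Racah Σ t=5..5: t=5:−1/57600 = -1/57600
⇒ 3j(5 7 2; 0 0 0)² = 21/715, sgn -1
Racah Σ t=6..6: t=6:+1/414720 = 1/414720
⇒ 3j(5 7 2; -1 3 -2)² = 2/143, sgn +1
4πI² = N·(3j₀)²·(3jₘ)² = 630/1859
I = -1·√(0.338892/4π) = -0.16421985

Gaunt coefficient, -0.164220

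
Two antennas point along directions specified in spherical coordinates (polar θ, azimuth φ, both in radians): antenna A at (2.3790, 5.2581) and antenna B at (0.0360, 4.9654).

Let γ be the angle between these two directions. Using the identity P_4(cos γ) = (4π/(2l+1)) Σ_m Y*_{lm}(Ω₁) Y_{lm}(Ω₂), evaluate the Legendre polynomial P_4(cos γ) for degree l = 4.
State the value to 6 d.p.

-0.412972

Term-by-term m-sum for l=4 (normalisation 4π/9 = 1.396263):
  m=-4: Y*=-0.057899+0.082481i  Y=+0.000000-0.000001i  product +0.000000+0.000000i
  m=-3: Y*=+0.297684+0.019776i  Y=-0.000040-0.000042i  product -0.000011-0.000013i
  m=-2: Y*=-0.195819-0.376708i  Y=-0.002271+0.001258i  product +0.000919+0.000609i
  m=-1: Y*=-0.080894+0.133221i  Y=+0.017000+0.065749i  product -0.010134-0.003054i
  m=+0: Y*=-0.329820-0.000000i  Y=+0.840809+0.000000i  product -0.277316-0.000000i
  m=+1: Y*=+0.080894+0.133221i  Y=-0.017000+0.065749i  product -0.010134+0.003054i
  m=+2: Y*=-0.195819+0.376708i  Y=-0.002271-0.001258i  product +0.000919-0.000609i
  m=+3: Y*=-0.297684+0.019776i  Y=+0.000040-0.000042i  product -0.000011+0.000013i
  m=+4: Y*=-0.057899-0.082481i  Y=+0.000000+0.000001i  product +0.000000-0.000000i
Accumulated sum -0.295769+0.000000i; after 4π/(2l+1) scaling, -0.412972+0.000000i ⇒ P_4 = -0.412972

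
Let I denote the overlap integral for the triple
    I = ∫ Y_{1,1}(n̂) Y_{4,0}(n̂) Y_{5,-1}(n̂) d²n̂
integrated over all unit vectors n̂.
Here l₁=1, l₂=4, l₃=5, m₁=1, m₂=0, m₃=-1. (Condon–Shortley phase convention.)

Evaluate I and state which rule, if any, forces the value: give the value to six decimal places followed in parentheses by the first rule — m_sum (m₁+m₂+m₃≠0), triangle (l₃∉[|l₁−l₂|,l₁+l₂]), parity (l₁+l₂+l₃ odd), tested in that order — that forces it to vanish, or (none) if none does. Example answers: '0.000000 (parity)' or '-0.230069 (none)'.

-0.190188 (none)

m-sum 0 ✓  L=10 even ✓  3≤5≤5 ✓
Π(2lᵢ+1) = 3×9×11 = 297
triangle coeff Δ(1,4,5) = 1/495
Σ_t [0,0]: t=0:+1/576 = 1/576
(3j)²=5/99 [(1 4 5; 0 0 0)], sign=-1
Σ_t [0,0]: t=0:+1/1152 = 1/1152
(3j)²=1/33 [(1 4 5; 1 0 -1)], sign=+1
⇒ 4πI² = 5/11
I = (-1)√(5/11/(4π)) = -0.19018827
No selection rule forces the value: the integral is nonzero (none).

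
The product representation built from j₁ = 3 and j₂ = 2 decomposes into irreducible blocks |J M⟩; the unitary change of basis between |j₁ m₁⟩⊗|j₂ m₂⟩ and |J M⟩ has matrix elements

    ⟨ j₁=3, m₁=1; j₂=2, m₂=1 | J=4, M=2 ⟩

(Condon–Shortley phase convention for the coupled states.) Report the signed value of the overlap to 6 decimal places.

−√(1/28) ≈ -0.188982

j₁+j₂−J=1  J+j₁−j₂=5  J−j₁+j₂=3  j₁+j₂+J+1=10
(j₁±m₁, j₂±m₂, J±M) = (4,2,3,1,6,2)
P² = 5184/7
sum k=0..1:
  [0] +1/72 = 1/72
  [1] −1/48 = -1/48
S = -1/144
C² = P²·S² = 1/28 ; C = -0.188982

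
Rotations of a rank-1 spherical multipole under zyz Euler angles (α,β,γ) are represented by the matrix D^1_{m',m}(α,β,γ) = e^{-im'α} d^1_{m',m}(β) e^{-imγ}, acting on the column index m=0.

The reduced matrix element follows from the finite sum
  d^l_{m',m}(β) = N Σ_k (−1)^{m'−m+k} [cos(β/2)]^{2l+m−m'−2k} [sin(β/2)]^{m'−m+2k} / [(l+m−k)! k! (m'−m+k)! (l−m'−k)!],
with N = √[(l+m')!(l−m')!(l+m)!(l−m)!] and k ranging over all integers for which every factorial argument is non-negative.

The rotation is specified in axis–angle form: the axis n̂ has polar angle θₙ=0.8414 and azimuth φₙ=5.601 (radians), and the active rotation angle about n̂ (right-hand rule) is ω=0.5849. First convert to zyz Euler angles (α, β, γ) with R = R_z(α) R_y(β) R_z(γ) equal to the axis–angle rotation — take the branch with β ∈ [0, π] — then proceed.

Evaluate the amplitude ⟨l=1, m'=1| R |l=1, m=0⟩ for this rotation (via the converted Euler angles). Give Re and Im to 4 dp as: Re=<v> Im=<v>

Re=0.1382 Im=-0.2628

Axis–angle → zyz. n̂ = (sinθₙcosφₙ, sinθₙsinφₙ, cosθₙ) = (+0.578714, -0.470079, +0.666420), ω = 0.5849.
R = I cosω + sinω [n̂]ₓ + (1−cosω) n̂n̂ᵀ gives
  R = [+0.889440, -0.413163, -0.195428; +0.322719, +0.870500, -0.371593; +0.323649, +0.267442, +0.907594]
β = atan2(√(R₁₃²+R₂₃²), R₃₃) = 0.433279; α = atan2(R₂₃, R₁₃) mod 2π = 4.228222; γ = atan2(R₃₂, −R₃₁) mod 2π = 2.451000
First d^1_{1,0}(β=0.4333), then the phase factors e^{-i(1)α} and e^{-i(0)γ}:
Half-angle: c=0.976625, s=0.214949. N=√(2·1·1·1)=1.414214
k: max(0,(0)−(1))=0 … min(1+(0),1−(1))=0
  k=0: (−1)^1·1.4142/(1)·0.9766^1·0.2149^1 = -0.296878
d^1_{1,0}(0.4333) = -0.296878
D = (-0.465471+0.885063i)·(-0.296878)·(+1.000000+0.000000i) = +0.138188-0.262756i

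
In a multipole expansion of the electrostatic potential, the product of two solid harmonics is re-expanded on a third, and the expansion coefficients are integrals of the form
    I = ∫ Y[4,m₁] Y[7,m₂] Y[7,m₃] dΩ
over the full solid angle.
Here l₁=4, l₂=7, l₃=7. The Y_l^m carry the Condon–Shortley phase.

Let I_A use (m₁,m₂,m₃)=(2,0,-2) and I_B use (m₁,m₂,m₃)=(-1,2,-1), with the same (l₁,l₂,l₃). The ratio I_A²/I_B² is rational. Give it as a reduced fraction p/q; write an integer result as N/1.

Same 4,7,7: normalisation and zero-m 3j drop out of the ratio.
A: Δ: 4! 4! 10! / 19! → 1/58198140; sum: t=0:+1/2903040 t=1:−1/622080 t=2:+1/1382400 = -47/87091200; 3j²(4 7 7; 2 0 -2) = Δ·Π!·Σ² = 2209/277134  (sign +1)
B: Δ: 4! 4! 10! / 19! → 1/58198140; sum: t=1:−1/11612160 t=2:+1/725760 t=3:−1/414720 t=4:+1/2073600 = -37/58060800; 3j²(4 7 7; -1 2 -1) = Δ·Π!·Σ² = 4107/646646  (sign -1)
I_A²/I_B² = (2209/277134)/(4107/646646) = 15463/12321

15463/12321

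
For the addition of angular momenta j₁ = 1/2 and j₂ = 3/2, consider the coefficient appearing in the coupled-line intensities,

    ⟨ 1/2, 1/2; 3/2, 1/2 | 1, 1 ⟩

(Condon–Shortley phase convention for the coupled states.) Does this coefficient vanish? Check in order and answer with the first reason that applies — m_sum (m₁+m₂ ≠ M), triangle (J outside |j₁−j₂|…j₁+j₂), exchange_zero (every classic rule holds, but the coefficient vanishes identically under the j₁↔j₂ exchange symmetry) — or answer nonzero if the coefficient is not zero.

nonzero

m-sum: m₁+m₂ = 1/2+1/2 = 1, M = 1  ✓
triangle: |j₁−j₂| = 1 ≤ J = 1 ≤ j₁+j₂ = 2  ✓
exchange: j₁≠j₂ or m₁≠m₂ — the exchange symmetry imposes no constraint here
value check: CG = +√(1/4) = +0.500000 ≠ 0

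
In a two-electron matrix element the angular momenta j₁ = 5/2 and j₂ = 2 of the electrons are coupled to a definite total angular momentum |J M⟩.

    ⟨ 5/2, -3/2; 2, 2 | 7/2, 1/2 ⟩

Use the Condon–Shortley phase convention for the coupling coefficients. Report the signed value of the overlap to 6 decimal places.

-0.450749

triangle: 1!·4!·3!/9! = 144/362880
(j±m)!: 1!·4!·4!·0!·4!·3! = 82944
prefactor² = (2J+1)·Δ·N² = 9216/35
  k=1: −1/(1!·0!·3!·3!·1!·0!) = -1/36
Σ = -1/36  ⇒  CG² = 9216/35·(-1/36)² = 64/315
CG = −√(64/315) = -0.450749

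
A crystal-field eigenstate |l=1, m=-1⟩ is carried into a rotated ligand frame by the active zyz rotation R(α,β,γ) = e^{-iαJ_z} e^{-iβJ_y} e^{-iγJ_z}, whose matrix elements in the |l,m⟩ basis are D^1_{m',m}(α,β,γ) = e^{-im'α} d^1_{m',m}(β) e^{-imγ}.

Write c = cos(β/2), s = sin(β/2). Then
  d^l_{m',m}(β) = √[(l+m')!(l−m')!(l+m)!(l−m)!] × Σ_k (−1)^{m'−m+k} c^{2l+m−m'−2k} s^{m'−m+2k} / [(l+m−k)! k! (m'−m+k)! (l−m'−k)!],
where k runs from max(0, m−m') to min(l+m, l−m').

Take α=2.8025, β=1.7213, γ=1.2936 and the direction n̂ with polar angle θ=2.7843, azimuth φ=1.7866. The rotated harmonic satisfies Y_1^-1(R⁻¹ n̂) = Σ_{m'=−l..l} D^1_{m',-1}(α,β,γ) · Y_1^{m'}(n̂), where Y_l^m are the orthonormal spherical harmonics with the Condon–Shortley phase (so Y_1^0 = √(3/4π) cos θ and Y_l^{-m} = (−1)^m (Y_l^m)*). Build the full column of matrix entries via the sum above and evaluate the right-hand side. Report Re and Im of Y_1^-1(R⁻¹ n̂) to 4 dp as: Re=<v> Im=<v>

Need the full column D^1_{m',-1} for m'=−1..1 at α=2.8025, β=1.7213, γ=1.2936.
cos(β/2)=0.651945, sin(β/2)=0.758266
d^1_{-1,-1}: single k=0 term ⇒ +0.425032;  D = -0.245673-0.346838i
d^1_{0,-1}: single k=0 term ⇒ -0.699113;  D = -0.191319-0.672426i
d^1_{1,-1}: single k=0 term ⇒ +0.574968;  D = +0.035566-0.573867i
Y_1^{m'}(θ=2.7843,φ=1.7866) and Σ D·Y over m':
  (-0.2457-0.3468i)·(-0.0259-0.1180i)  (-0.1913-0.6724i)·(-0.4577+0.0000i)  (+0.0356-0.5739i)·(+0.0259-0.1180i)
Y_1^-1(R⁻¹ n̂) = -0.013818+0.326725i

Re=-0.0138 Im=0.3267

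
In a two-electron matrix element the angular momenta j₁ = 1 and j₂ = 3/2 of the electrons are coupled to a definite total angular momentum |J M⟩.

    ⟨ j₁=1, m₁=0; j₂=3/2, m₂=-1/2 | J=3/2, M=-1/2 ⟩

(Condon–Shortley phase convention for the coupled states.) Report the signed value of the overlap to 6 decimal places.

+0.258199

j₁+j₂−J=1  J+j₁−j₂=1  J−j₁+j₂=2  j₁+j₂+J+1=5
(j₁±m₁, j₂±m₂, J±M) = (1,1,1,2,1,2)
P² = 4/15
sum k=0..1:
  [0] +1/1 = 1
  [1] −1/2 = -1/2
S = 1/2
C² = P²·S² = 1/15 ; C = +0.258199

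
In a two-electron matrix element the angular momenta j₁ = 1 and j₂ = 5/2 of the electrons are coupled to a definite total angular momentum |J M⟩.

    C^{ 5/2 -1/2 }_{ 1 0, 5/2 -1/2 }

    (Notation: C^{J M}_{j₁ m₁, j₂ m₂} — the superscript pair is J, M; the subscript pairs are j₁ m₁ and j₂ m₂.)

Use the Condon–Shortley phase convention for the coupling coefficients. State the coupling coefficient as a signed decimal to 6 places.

+√(1/35) = +0.169031

triangle: 1!·1!·4!/7! = 24/5040
(j±m)!: 1!·1!·2!·3!·2!·3! = 144
prefactor² = (2J+1)·Δ·N² = 144/35
  k=0: +1/(0!·1!·1!·2!·0!·2!) = 1/4
  k=1: −1/(1!·0!·0!·1!·1!·3!) = -1/6
Σ = 1/12  ⇒  CG² = 144/35·(1/12)² = 1/35
CG = +√(1/35) = +0.169031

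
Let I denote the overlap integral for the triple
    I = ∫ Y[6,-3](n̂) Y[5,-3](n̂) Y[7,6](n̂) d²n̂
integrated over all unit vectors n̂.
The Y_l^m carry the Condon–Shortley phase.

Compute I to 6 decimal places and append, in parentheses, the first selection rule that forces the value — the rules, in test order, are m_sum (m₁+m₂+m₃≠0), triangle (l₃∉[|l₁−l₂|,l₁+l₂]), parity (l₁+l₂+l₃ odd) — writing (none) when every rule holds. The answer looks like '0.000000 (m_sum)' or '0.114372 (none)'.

0.107391 (none)

Checks pass: Σm=0; 18 even; l₃=7∈[1,11].
(2·6+1)(2·5+1)(2·7+1) = 2145
Δ: 4! 8! 6! / 19! → 1/174594420
sum: t=0:+1/4147200 t=1:−1/207360 t=2:+1/82944 t=3:−1/207360 t=4:+1/4147200 = 1/345600
3j²(6 5 7; 0 0 0) = Δ·Π!·Σ² = 420/46189  (sign -1)
sum: t=1:−1/29030400 t=2:+1/14515200 = 1/29030400
3j²(6 5 7; -3 -3 6) = Δ·Π!·Σ² = 12/1615  (sign -1)
combine: 4πI² = 2145·420/46189·12/1615 = 15120/104329
take √, sign +1: I = 0.10739114
No selection rule forces the value: the integral is nonzero (none).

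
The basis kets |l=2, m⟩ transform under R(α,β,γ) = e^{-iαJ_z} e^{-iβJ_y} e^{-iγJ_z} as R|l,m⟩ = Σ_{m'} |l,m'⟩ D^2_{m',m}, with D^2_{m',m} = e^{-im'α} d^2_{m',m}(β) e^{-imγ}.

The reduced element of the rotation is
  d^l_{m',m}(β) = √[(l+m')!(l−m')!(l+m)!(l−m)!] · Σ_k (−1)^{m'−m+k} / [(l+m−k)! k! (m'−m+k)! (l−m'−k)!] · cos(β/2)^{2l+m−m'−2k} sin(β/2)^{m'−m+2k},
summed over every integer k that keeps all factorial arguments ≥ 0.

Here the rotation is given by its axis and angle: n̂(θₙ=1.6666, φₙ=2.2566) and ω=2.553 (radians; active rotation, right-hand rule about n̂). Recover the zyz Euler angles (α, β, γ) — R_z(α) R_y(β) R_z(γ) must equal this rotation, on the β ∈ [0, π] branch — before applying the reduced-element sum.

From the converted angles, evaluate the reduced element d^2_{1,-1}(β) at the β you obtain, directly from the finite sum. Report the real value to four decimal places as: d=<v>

d=-0.5716

Axis–angle → zyz. n̂ = (sinθₙcosφₙ, sinθₙsinφₙ, cosθₙ) = (-0.630391, +0.770361, -0.095657), ω = 2.5530.
R = I cosω + sinω [n̂]ₓ + (1−cosω) n̂n̂ᵀ gives
  R = [-0.103809, -0.836430, +0.538153; -0.942646, +0.255325, +0.215007; -0.317242, -0.484968, -0.814962]
β = atan2(√(R₁₃²+R₂₃²), R₃₃) = 2.523460; α = atan2(R₂₃, R₁₃) mod 2π = 0.380098; γ = atan2(R₃₂, −R₃₁) mod 2π = 5.291676
d^2_{1,-1}(β=2.5235) via the finite sum:
c=cos(2.523460/2)=0.304169, s=sin(2.523460/2)=0.952618; N=√[6·1·1·6]=6.000000
Admissible k: 0..1 (factorial args all ≥0)
  k=0: (−1)^2·6.0000/(2)·0.3042^2·0.9526^2 = +0.251878
  k=1: (−1)^3·6.0000/(6)·0.3042^0·0.9526^4 = -0.823522
d^2_{1,-1}(2.5235) = +0.251878 -0.823522 = -0.571644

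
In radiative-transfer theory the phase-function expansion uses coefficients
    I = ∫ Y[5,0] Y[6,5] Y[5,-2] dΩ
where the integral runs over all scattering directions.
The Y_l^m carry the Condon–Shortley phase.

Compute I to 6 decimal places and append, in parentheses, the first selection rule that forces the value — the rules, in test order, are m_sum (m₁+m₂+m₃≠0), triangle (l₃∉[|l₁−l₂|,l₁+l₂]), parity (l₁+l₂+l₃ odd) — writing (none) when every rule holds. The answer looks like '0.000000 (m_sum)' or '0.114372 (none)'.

0.000000 (m_sum)

m-sum = 0 + 5 − 2 = 3 ≠ 0 ⇒ I = 0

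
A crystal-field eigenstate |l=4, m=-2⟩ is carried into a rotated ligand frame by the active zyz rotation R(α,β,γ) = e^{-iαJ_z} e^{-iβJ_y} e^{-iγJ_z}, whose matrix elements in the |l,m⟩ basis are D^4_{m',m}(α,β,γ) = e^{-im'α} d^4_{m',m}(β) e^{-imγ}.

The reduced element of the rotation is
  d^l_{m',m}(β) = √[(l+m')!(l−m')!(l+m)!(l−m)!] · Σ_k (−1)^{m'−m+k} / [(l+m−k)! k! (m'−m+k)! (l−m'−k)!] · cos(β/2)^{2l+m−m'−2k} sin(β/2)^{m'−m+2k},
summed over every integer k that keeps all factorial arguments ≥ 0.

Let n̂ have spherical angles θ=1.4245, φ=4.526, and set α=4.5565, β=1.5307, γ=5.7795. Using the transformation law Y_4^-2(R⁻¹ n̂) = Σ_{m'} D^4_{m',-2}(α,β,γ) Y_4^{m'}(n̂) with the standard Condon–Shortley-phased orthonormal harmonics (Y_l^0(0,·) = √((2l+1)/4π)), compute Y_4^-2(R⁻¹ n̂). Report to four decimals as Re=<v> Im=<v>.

Re=0.0002 Im=-0.0240

Need the full column D^4_{m',-2} for m'=−4..4 at α=4.5565, β=1.5307, γ=5.7795.
cos(β/2)=0.721140, sin(β/2)=0.692789
d^4_{-4,-2}: single k=2 term ⇒ +0.357190;  D = -0.021465-0.356544i
d^4_{-3,-2}: k∈[1..2] ⇒ +0.262907 -0.727925 = -0.465018;  D = -0.462888-0.044462i
d^4_{-2,-2}: k∈[0..2] ⇒ +0.073140 -0.810030 +0.934490 = +0.197600;  D = -0.049202+0.191376i
d^4_{-1,-2}: k∈[0..2] ⇒ -0.298108 +1.375649 -0.846408 = +0.231133;  D = -0.212203-0.091609i
d^4_{0,-2}: k∈[0..2] ⇒ +0.640385 -1.576062 +0.545466 = -0.390211;  D = -0.208406+0.329896i
d^4_{1,-2}: k∈[0..2] ⇒ -0.917100 +1.269612 -0.234350 = +0.118163;  D = +0.088889+0.077854i
d^4_{2,-2}: k∈[0..2] ⇒ +0.934490 -0.689966 +0.053065 = +0.297588;  D = -0.228451+0.190707i
d^4_{3,-2}: k∈[0..1] ⇒ -0.671816 +0.206677 = -0.465139;  D = +0.239026+0.399024i
d^4_{4,-2}: single k=0 term ⇒ +0.304247;  D = +0.282110-0.113928i
Y_4^{m'}(θ=1.4245,φ=4.526) and Σ D·Y over m':
  (-0.0215-0.3565i)·(+0.3115+0.2876i)  (-0.4629-0.0445i)·(+0.0937-0.1498i)  (-0.0492+0.1914i)·(+0.2596+0.1015i)  (-0.2122-0.0916i)·(+0.0360-0.1912i)  (-0.2084+0.3299i)·(+0.2516+0.0000i)  (+0.0889+0.0779i)·(-0.0360-0.1912i)  (-0.2285+0.1907i)·(+0.2596-0.1015i)  (+0.2390+0.3990i)·(-0.0937-0.1498i)  (+0.2821-0.1139i)·(+0.3115-0.2876i)
Y_4^-2(R⁻¹ n̂) = +0.000215-0.024041i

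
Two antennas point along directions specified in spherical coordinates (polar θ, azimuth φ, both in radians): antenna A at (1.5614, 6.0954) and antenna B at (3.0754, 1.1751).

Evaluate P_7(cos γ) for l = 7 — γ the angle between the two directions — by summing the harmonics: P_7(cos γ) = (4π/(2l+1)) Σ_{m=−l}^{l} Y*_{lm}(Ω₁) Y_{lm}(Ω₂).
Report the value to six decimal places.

-0.009355

Summing Y*_{l m}(θ₁,φ₁)·Y_{l m}(θ₂,φ₂) over m ∈ [−7, 7]; prefactor 4π/(2·7+1) = 0.837758:
  term(m=-7) = -0.000000+0.000000i   from Y*(Ω₁)=+0.126722-0.483556i, Y(Ω₂)=-0.000000-0.000000i
  term(m=-6) = +0.000000+0.000000i   from Y*(Ω₁)=+0.007551-0.015871i, Y(Ω₂)=-0.000000+0.000000i
  term(m=-5) = -0.000002+0.000001i   from Y*(Ω₁)=-0.216432+0.295679i, Y(Ω₂)=+0.000005+0.000002i
  term(m=-4) = +0.000002+0.000002i   from Y*(Ω₁)=-0.015111+0.014110i, Y(Ω₂)=+0.000002-0.000139i
  term(m=-3) = -0.000490+0.000680i   from Y*(Ω₁)=+0.280028-0.176876i, Y(Ω₂)=-0.002347+0.000947i
  term(m=-2) = +0.000650+0.000287i   from Y*(Ω₁)=+0.020500-0.008083i, Y(Ω₂)=+0.022675+0.022948i
  term(m=-1) = -0.017261+0.081822i   from Y*(Ω₁)=-0.312994+0.059477i, Y(Ω₂)=+0.101170-0.242191i
  term(m=+0) = +0.023034+0.000000i   from Y*(Ω₁)=-0.022439-0.000000i, Y(Ω₂)=-1.026540+0.000000i
  term(m=+1) = -0.017261-0.081822i   from Y*(Ω₁)=+0.312994+0.059477i, Y(Ω₂)=-0.101170-0.242191i
  term(m=+2) = +0.000650-0.000287i   from Y*(Ω₁)=+0.020500+0.008083i, Y(Ω₂)=+0.022675-0.022948i
  term(m=+3) = -0.000490-0.000680i   from Y*(Ω₁)=-0.280028-0.176876i, Y(Ω₂)=+0.002347+0.000947i
  term(m=+4) = +0.000002-0.000002i   from Y*(Ω₁)=-0.015111-0.014110i, Y(Ω₂)=+0.000002+0.000139i
  term(m=+5) = -0.000002-0.000001i   from Y*(Ω₁)=+0.216432+0.295679i, Y(Ω₂)=-0.000005+0.000002i
  term(m=+6) = +0.000000-0.000000i   from Y*(Ω₁)=+0.007551+0.015871i, Y(Ω₂)=-0.000000-0.000000i
  term(m=+7) = -0.000000-0.000000i   from Y*(Ω₁)=-0.126722-0.483556i, Y(Ω₂)=+0.000000-0.000000i
Σ over m = -0.011166-0.000000i; ×(4π/15) → -0.009355-0.000000i. Real part: -0.009355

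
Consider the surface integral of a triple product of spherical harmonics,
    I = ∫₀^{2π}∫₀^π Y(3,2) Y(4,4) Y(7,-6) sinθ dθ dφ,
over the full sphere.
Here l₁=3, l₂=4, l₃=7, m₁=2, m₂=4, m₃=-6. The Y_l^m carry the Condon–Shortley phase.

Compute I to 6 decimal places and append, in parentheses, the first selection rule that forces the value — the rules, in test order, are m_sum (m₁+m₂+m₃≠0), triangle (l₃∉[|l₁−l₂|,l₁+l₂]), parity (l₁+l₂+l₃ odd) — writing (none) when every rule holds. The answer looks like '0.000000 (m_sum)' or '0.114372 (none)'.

0.241725 (none)

Rules hold: Σm=0, L=14 even, 1≤7≤7.
N = 7·9·15 = 945
Δ = 0!·6!·8!/15! = 1/45045
Racah Σ t=0..0: t=0:+1/20736 = 1/20736
⇒ 3j(3 4 7; 0 0 0)² = 35/1287, sgn -1
Racah Σ t=0..0: t=0:+1/4838400 = 1/4838400
⇒ 3j(3 4 7; 2 4 -6)² = 1/35, sgn -1
4πI² = N·(3j₀)²·(3jₘ)² = 105/143
I = +1·√(0.734266/4π) = 0.24172507
No selection rule forces the value: the integral is nonzero (none).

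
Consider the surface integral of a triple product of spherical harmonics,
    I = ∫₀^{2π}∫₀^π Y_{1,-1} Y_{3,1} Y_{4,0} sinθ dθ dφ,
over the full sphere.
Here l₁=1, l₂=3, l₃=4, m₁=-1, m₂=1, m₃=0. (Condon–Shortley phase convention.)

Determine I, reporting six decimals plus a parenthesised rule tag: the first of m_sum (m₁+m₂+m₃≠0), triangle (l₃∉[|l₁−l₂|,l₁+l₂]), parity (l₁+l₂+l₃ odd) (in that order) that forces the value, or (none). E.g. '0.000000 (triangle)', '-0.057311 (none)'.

0.150786 (none)

Rules hold: Σm=0, L=8 even, 2≤4≤4.
N = 3·7·9 = 189
Δ = 0!·2!·6!/9! = 1/252
Racah Σ t=0..0: t=0:+1/36 = 1/36
⇒ 3j(1 3 4; 0 0 0)² = 4/63, sgn +1
Racah Σ t=0..0: t=0:+1/96 = 1/96
⇒ 3j(1 3 4; -1 1 0)² = 1/42, sgn +1
4πI² = N·(3j₀)²·(3jₘ)² = 2/7
I = +1·√(0.285714/4π) = 0.15078601
No selection rule forces the value: the integral is nonzero (none).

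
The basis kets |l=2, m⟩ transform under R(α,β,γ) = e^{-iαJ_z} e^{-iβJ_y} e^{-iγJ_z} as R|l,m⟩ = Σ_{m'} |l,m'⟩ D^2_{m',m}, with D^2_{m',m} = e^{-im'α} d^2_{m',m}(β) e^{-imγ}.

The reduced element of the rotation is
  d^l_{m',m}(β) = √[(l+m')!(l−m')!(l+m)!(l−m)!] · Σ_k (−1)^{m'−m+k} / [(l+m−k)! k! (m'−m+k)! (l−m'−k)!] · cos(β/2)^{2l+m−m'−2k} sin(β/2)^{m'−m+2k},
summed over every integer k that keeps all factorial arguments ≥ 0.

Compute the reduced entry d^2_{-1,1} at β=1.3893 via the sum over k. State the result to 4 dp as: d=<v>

d=0.5577

d^2_{-1,1}(β=1.3893) via the finite sum:
Half-angle: c=0.768278, s=0.640117. N=√(1·6·6·1)=6.000000
The bounds max(0,m−m')=2 and min(l+m,l−m')=3 give 2 terms
  k=2: (−1)^0·6.0000/(2)·0.7683^2·0.6401^2 = +0.725564
  k=3: (−1)^1·6.0000/(6)·0.7683^0·0.6401^4 = -0.167894
d^2_{-1,1}(1.3893) = +0.725564 -0.167894 = +0.557670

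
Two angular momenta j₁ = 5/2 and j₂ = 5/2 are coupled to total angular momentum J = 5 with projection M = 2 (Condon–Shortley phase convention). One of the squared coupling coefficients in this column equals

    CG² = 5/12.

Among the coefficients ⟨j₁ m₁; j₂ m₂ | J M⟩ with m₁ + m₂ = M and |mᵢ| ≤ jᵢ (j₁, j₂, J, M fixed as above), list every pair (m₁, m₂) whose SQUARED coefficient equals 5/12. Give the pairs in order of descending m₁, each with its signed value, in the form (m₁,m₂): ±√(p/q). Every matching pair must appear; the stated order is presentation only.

Admissible pairs with m₁+m₂ = M = 2: (-1/2,5/2), (1/2,3/2), (3/2,1/2), (5/2,-1/2)
  (m₁,m₂)=(5/2,-1/2): CG² = 1/12, CG = +√(1/12)
  (m₁,m₂)=(3/2,1/2): CG² = 5/12, CG = +√(5/12)   ← matches the target
  (m₁,m₂)=(1/2,3/2): CG² = 5/12, CG = +√(5/12)   ← matches the target
  (m₁,m₂)=(-1/2,5/2): CG² = 1/12, CG = +√(1/12)
Pairs with CG² = 5/12: (3/2,1/2): +√(5/12); (1/2,3/2): +√(5/12)

(3/2,1/2): +√(5/12); (1/2,3/2): +√(5/12)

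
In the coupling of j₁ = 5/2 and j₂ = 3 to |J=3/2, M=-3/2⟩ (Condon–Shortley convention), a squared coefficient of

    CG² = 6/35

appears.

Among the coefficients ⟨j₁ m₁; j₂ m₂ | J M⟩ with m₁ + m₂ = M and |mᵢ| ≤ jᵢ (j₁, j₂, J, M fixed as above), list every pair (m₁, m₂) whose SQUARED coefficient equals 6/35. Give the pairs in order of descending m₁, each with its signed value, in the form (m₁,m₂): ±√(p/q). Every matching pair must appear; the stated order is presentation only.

Admissible pairs with m₁+m₂ = M = -3/2: (-5/2,1), (-3/2,0), (-1/2,-1), (1/2,-2), (3/2,-3)
  (m₁,m₂)=(3/2,-3): CG² = 3/14, CG = +√(3/14)
  (m₁,m₂)=(1/2,-2): CG² = 2/7, CG = −√(2/7)
  (m₁,m₂)=(-1/2,-1): CG² = 9/35, CG = +√(9/35)
  (m₁,m₂)=(-3/2,0): CG² = 6/35, CG = −√(6/35)   ← matches the target
  (m₁,m₂)=(-5/2,1): CG² = 1/14, CG = +√(1/14)
Pairs with CG² = 6/35: (-3/2,0): −√(6/35)

(-3/2,0): −√(6/35)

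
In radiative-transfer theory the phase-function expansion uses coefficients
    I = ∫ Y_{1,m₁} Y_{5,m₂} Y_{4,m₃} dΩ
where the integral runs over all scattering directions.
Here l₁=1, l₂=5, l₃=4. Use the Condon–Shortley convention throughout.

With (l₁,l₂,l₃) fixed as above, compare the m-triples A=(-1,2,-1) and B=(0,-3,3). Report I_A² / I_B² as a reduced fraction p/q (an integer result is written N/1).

l's match ⇒ only the (l;m) 3-j factors differ between A and B.
A: triangle coeff Δ(1,5,4) = 1/495; Σ_t [2,2]: t=2:+1/1440 = 1/1440; (3j)²=7/165 [(1 5 4; -1 2 -1)], sign=-1
B: triangle coeff Δ(1,5,4) = 1/495; Σ_t [1,1]: t=1:−1/5040 = -1/5040; (3j)²=16/495 [(1 5 4; 0 -3 3)], sign=+1
I_A²/I_B² = (7/165)/(16/495) = 21/16

21/16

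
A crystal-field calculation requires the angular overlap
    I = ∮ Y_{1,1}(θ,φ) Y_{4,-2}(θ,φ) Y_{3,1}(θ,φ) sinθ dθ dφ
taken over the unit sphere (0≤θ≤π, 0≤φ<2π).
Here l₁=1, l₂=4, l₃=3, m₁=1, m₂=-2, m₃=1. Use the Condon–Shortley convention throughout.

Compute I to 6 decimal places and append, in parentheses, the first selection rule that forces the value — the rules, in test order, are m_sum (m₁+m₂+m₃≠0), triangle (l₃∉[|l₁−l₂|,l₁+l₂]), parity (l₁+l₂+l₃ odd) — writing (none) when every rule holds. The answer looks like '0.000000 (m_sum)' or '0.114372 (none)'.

0.238414 (none)

m-sum 0 ✓  L=8 even ✓  3≤3≤5 ✓
Π(2lᵢ+1) = 3×9×7 = 189
triangle coeff Δ(1,4,3) = 1/252
Σ_t [1,1]: t=1:−1/36 = -1/36
(3j)²=4/63 [(1 4 3; 0 0 0)], sign=+1
Σ_t [0,0]: t=0:+1/96 = 1/96
(3j)²=5/84 [(1 4 3; 1 -2 1)], sign=+1
⇒ 4πI² = 5/7
I = (+1)√(5/7/(4π)) = 0.23841361
No selection rule forces the value: the integral is nonzero (none).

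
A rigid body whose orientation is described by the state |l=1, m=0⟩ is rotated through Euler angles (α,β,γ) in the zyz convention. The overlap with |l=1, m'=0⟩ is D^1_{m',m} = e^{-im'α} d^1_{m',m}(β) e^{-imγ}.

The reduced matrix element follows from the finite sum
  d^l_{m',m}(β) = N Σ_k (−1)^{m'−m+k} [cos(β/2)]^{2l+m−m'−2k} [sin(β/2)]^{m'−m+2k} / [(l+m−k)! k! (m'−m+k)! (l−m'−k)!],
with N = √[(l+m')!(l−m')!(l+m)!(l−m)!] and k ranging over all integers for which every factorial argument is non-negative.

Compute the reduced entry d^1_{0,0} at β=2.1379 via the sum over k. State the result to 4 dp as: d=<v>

d=-0.5372

d^1_{0,0}(β=2.1379) via the finite sum:
With c≡cos(β/2)=0.481045 and s≡sin(β/2)=0.876696, N=[1·1·1·1]^{1/2}=1.000000
k∈{0,1} keeps every argument non-negative
  k=0: (−1)^0·1.0000/(1)·0.4810^2·0.8767^0 = +0.231404
  k=1: (−1)^1·1.0000/(1)·0.4810^0·0.8767^2 = -0.768596
d^1_{0,0}(2.1379) = +0.231404 -0.768596 = -0.537191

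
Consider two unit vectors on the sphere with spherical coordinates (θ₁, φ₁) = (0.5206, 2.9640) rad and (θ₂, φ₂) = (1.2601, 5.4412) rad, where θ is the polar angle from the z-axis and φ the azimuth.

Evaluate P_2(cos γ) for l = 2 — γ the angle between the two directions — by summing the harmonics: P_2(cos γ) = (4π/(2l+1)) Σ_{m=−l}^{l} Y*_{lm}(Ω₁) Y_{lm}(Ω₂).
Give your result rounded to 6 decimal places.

Expand P_2 via completeness: Σ_{m} conj(Y_{2,m}) at Ω₁ times Y_{2,m} at Ω₂ —
  term(m=-2) = 0.00802 + 0.03249j   from Y*(Ω₁)=0.08960 - 0.03323j, Y(Ω₂)=-0.03955 + 0.34793j
  term(m=-1) = -0.05902 - 0.04622j   from Y*(Ω₁)=-0.32812 + 0.05889j, Y(Ω₂)=0.14976 + 0.16775j
  term(m=+0) = -0.09003 + 0.00000j   from Y*(Ω₁)=0.39669 + 0.00000j, Y(Ω₂)=-0.22696 + 0.00000j
  term(m=+1) = -0.05902 + 0.04622j   from Y*(Ω₁)=0.32812 + 0.05889j, Y(Ω₂)=-0.14976 + 0.16775j
  term(m=+2) = 0.00802 - 0.03249j   from Y*(Ω₁)=0.08960 + 0.03323j, Y(Ω₂)=-0.03955 - 0.34793j
Σ over m = -0.19203 + 0.00000j; ×(4π/5) → -0.48262 + 0.00000j. Real part: -0.482624

-0.482624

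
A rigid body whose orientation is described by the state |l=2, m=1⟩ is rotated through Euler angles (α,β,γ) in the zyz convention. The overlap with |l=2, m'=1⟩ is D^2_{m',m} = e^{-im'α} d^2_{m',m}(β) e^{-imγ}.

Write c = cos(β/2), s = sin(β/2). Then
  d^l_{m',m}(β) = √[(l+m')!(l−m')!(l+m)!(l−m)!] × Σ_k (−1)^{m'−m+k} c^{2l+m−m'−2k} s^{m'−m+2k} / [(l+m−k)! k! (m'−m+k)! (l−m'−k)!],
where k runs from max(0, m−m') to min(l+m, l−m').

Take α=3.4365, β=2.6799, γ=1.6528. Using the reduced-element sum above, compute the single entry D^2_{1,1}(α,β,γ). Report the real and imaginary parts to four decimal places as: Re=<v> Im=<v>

Re=-0.0538 Im=-0.1358

First d^2_{1,1}(β=2.6799), then the phase factors e^{-i(1)α} and e^{-i(1)γ}:
c=cos(2.679900/2)=0.228801, s=sin(2.679900/2)=0.973473; N=√[6·1·6·1]=6.000000
Admissible k: 0..1 (factorial args all ≥0)
  k=0: (−1)^0·6.0000/(6)·0.2288^4·0.9735^0 = +0.002741
  k=1: (−1)^1·6.0000/(2)·0.2288^2·0.9735^2 = -0.148829
d^2_{1,1}(2.6799) = +0.002741 -0.148829 = -0.146088
Phases: e^{-i·(1)·3.4365}=-0.956829+0.290651i, e^{-i·(1)·1.6528}=-0.081912-0.996640i ⇒ D=-0.053768-0.135834i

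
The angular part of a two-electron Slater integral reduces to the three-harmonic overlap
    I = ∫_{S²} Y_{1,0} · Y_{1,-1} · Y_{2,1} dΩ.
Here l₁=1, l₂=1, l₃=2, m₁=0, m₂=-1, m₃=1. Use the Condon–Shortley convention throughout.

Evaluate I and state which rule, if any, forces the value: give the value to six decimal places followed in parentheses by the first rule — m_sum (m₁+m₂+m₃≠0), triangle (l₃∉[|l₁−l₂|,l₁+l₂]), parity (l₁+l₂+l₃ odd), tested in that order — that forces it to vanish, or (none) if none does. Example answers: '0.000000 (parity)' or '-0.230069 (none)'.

m-sum 0 ✓  L=4 even ✓  0≤2≤2 ✓
Π(2lᵢ+1) = 3×3×5 = 45
triangle coeff Δ(1,1,2) = 1/30
Σ_t [0,0]: t=0:+1/1 = 1/1
(3j)²=2/15 [(1 1 2; 0 0 0)], sign=+1
Σ_t [0,0]: t=0:+1/2 = 1/2
(3j)²=1/10 [(1 1 2; 0 -1 1)], sign=-1
⇒ 4πI² = 3/5
I = (-1)√(3/5/(4π)) = -0.21850969
No selection rule forces the value: the integral is nonzero (none).

-0.218510 (none)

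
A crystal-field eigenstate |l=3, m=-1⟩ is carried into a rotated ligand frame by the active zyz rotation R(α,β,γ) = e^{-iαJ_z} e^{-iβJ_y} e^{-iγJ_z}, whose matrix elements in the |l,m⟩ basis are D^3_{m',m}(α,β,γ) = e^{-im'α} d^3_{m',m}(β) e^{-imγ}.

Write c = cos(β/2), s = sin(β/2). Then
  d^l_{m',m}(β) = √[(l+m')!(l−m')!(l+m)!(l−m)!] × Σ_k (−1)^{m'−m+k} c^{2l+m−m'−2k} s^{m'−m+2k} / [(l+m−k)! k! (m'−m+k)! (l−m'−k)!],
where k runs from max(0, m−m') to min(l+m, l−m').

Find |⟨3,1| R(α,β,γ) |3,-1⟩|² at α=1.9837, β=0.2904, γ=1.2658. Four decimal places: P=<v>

P=0.0137

Split into d^3_{1,-1}(β=0.2904) × two z-phases.
c=cos(0.290400/2)=0.989477, s=sin(0.290400/2)=0.144690; N=√[24·2·2·24]=48.000000
k: max(0,(-1)−(1))=0 … min(3+(-1),3−(1))=2
  k=0: (−1)^2·48.0000/(8)·0.9895^4·0.1447^2 = +0.120407
  k=1: (−1)^3·48.0000/(6)·0.9895^2·0.1447^4 = -0.003433
  k=2: (−1)^4·48.0000/(48)·0.9895^0·0.1447^6 = +0.000009
d^3_{1,-1}(0.2904) = +0.120407 -0.003433 +0.000009 = +0.116984
|D^3_{1,-1}|² = |d^3_{1,-1}(β)|² = (+0.116984)² = 0.013685 (the z-rotation phases have unit modulus)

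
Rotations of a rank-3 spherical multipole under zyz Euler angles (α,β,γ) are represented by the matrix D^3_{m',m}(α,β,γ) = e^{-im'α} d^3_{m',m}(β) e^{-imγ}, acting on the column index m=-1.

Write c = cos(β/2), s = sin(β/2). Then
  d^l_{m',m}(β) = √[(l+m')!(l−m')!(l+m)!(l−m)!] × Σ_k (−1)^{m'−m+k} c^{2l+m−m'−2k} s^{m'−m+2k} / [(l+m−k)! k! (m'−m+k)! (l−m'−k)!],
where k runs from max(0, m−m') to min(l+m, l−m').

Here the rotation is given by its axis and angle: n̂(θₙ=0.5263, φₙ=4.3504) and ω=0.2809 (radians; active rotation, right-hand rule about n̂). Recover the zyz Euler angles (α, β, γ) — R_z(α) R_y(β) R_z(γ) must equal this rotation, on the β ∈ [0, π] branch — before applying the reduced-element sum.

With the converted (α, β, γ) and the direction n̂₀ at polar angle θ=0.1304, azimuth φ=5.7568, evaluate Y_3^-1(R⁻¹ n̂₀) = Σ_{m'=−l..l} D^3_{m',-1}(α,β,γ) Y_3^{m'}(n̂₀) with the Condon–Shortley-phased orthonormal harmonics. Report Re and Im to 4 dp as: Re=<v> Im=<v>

Axis–angle → zyz. n̂ = (sinθₙcosφₙ, sinθₙsinφₙ, cosθₙ) = (-0.177895, -0.469783, +0.864672), ω = 0.2809.
R = I cosω + sinω [n̂]ₓ + (1−cosω) n̂n̂ᵀ gives
  R = [+0.962047, -0.236429, -0.136262; +0.242980, +0.969456, +0.033395; +0.124205, -0.065237, +0.990110]
β = atan2(√(R₁₃²+R₂₃²), R₃₃) = 0.140759; α = atan2(R₂₃, R₁₃) mod 2π = 2.901248; γ = atan2(R₃₂, −R₃₁) mod 2π = 3.625226
Need the full column D^3_{m',-1} for m'=−3..3 at α=2.9012, β=0.1408, γ=3.6252.
cos(β/2)=0.997524, sin(β/2)=0.070322
d^3_{-3,-1}: single k=2 term ⇒ +0.018963;  D = +0.018432-0.004460i
d^3_{-2,-1}: k∈[1..2] ⇒ +0.219637 -0.002183 = +0.217454;  D = -0.217453-0.000640i
d^3_{-1,-1}: k∈[0..2] ⇒ +0.985238 -0.039171 +0.000146 = +0.946213;  D = +0.918348+0.227939i
d^3_{0,-1}: k∈[0..2] ⇒ -0.240601 +0.003587 -0.000006 = -0.237019;  D = +0.209836+0.110214i
d^3_{1,-1}: k∈[0..2] ⇒ +0.029378 -0.000195 +0.000000 = +0.029183;  D = +0.021864+0.019330i
d^3_{2,-1}: k∈[0..1] ⇒ -0.002183 +0.000005 = -0.002178;  D = +0.001241+0.001789i
d^3_{3,-1}: single k=0 term ⇒ +0.000094;  D = +0.000034+0.000088i
Y_3^{m'}(θ=0.1304,φ=5.7568) and Σ D·Y over m':
  (+0.0184-0.0045i)·(-0.0000+0.0009i)  (-0.2175-0.0006i)·(+0.0085+0.0149i)  (+0.9183+0.2279i)·(+0.1423+0.0827i)  (+0.2098+0.1102i)·(+0.7087+0.0000i)  (+0.0219+0.0193i)·(-0.1423+0.0827i)  (+0.0012+0.0018i)·(+0.0085-0.0149i)  (+0.0000+0.0001i)·(+0.0000+0.0009i)
Y_3^-1(R⁻¹ n̂) = +0.254023+0.182287i

Re=0.2540 Im=0.1823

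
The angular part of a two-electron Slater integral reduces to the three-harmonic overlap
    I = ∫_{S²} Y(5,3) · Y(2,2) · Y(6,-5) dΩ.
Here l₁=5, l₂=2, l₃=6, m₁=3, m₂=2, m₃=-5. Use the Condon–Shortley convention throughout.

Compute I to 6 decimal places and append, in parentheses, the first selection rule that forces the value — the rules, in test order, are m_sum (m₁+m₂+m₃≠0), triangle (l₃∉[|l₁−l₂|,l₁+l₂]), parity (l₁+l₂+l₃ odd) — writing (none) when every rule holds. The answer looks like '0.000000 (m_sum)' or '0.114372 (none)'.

Σlᵢ=13 odd — θ-integrand is odd under cosθ→−cosθ; I=0

0.000000 (parity)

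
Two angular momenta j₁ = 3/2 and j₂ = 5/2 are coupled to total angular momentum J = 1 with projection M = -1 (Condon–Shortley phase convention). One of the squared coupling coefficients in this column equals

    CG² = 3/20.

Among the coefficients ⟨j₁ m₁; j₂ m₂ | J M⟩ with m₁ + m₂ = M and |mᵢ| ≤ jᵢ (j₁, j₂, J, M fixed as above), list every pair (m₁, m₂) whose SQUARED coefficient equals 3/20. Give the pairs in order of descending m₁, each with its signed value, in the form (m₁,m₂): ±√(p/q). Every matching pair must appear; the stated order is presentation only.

Admissible pairs with m₁+m₂ = M = -1: (-3/2,1/2), (-1/2,-1/2), (1/2,-3/2), (3/2,-5/2)
  (m₁,m₂)=(3/2,-5/2): CG² = 1/2, CG = +√(1/2)
  (m₁,m₂)=(1/2,-3/2): CG² = 3/10, CG = −√(3/10)
  (m₁,m₂)=(-1/2,-1/2): CG² = 3/20, CG = +√(3/20)   ← matches the target
  (m₁,m₂)=(-3/2,1/2): CG² = 1/20, CG = −√(1/20)
Pairs with CG² = 3/20: (-1/2,-1/2): +√(3/20)

(-1/2,-1/2): +√(3/20)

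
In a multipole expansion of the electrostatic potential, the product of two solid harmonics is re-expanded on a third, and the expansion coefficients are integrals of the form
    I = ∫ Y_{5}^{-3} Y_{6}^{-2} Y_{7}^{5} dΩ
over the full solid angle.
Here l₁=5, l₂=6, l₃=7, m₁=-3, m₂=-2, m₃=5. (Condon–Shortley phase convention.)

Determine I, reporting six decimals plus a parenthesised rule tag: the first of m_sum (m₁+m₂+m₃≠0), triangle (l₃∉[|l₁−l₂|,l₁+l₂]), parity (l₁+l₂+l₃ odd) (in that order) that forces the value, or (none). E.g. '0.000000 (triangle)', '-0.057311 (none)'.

Checks pass: Σm=0; 18 even; l₃=7∈[1,11].
(2·5+1)(2·6+1)(2·7+1) = 2145
Δ: 4! 6! 8! / 19! → 1/174594420
sum: t=0:+1/4147200 t=1:−1/207360 t=2:+1/82944 t=3:−1/207360 t=4:+1/4147200 = 1/345600
3j²(5 6 7; 0 0 0) = Δ·Π!·Σ² = 420/46189  (sign -1)
sum: t=2:+1/4147200 t=3:−1/3628800 t=4:+1/46448640 = -1/77414400
3j²(5 6 7; -3 -2 5) = Δ·Π!·Σ² = 3/41990  (sign -1)
combine: 4πI² = 2145·420/46189·3/41990 = 1890/1356277
take √, sign +1: I = 0.01053057
No selection rule forces the value: the integral is nonzero (none).

0.010531 (none)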